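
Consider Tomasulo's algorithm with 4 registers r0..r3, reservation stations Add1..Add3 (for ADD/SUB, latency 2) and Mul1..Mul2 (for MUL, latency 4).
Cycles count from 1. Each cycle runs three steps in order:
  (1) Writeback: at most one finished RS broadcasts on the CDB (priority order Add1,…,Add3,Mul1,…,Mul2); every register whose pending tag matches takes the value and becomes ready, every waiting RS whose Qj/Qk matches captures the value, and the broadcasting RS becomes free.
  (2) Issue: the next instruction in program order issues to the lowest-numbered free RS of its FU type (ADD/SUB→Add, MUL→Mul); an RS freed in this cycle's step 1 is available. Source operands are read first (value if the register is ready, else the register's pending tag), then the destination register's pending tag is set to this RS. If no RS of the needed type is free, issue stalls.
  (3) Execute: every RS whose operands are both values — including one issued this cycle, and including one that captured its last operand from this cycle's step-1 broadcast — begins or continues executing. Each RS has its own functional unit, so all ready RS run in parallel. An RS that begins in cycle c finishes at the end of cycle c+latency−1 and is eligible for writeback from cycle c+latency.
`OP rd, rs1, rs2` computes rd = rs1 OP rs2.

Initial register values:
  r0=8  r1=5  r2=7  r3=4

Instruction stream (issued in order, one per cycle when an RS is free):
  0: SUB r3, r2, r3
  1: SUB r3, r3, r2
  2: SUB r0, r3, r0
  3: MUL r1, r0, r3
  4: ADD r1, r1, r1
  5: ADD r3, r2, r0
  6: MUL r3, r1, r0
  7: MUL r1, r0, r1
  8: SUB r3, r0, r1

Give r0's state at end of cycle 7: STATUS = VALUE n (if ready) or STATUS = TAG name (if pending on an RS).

cycle 1: issue SUB r3<-Add1 // r0:8,r1:5,r2:7,r3:Add1
cycle 2: issue SUB r3<-Add2 // r0:8,r1:5,r2:7,r3:Add2
cycle 3: CDB Add1=3; issue SUB r0<-Add1 // r0:Add1,r1:5,r2:7,r3:Add2
cycle 4: issue MUL r1<-Mul1 // r0:Add1,r1:Mul1,r2:7,r3:Add2
cycle 5: CDB Add2=-4; issue ADD r1<-Add2 // r0:Add1,r1:Add2,r2:7,r3:-4
cycle 6: issue ADD r3<-Add3 // r0:Add1,r1:Add2,r2:7,r3:Add3
cycle 7: CDB Add1=-12; issue MUL r3<-Mul2 // r0:-12,r1:Add2,r2:7,r3:Mul2

STATUS = VALUE -12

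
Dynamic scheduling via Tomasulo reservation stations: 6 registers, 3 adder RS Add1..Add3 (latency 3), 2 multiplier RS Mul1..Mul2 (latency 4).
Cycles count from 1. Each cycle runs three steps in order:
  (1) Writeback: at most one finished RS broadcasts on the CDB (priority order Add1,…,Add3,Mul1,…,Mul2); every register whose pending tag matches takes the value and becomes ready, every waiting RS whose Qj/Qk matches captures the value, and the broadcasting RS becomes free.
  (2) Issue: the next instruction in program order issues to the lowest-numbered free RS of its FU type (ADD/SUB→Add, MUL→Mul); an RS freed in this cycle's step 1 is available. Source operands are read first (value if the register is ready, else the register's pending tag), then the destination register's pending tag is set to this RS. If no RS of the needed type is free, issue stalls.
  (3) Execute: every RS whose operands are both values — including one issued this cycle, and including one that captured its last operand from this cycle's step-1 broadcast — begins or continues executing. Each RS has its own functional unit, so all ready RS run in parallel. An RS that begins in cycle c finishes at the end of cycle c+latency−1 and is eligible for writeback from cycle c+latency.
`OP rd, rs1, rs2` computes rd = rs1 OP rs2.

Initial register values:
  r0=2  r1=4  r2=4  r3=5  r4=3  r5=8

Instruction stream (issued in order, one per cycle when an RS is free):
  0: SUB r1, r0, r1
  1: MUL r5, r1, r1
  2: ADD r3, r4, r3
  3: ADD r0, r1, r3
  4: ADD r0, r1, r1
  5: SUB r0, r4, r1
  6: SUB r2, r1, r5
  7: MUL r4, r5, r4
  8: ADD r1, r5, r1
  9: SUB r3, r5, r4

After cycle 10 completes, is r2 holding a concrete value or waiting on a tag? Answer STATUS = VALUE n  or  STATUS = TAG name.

cycle 1: issue SUB r1<-Add1 // r0:2,r1:Add1,r2:4,r3:5,r4:3,r5:8
cycle 2: issue MUL r5<-Mul1 // r0:2,r1:Add1,r2:4,r3:5,r4:3,r5:Mul1
cycle 3: issue ADD r3<-Add2 // r0:2,r1:Add1,r2:4,r3:Add2,r4:3,r5:Mul1
cycle 4: CDB Add1=-2; issue ADD r0<-Add1 // r0:Add1,r1:-2,r2:4,r3:Add2,r4:3,r5:Mul1
cycle 5: issue ADD r0<-Add3 // r0:Add3,r1:-2,r2:4,r3:Add2,r4:3,r5:Mul1
cycle 6: CDB Add2=8; issue SUB r0<-Add2 // r0:Add2,r1:-2,r2:4,r3:8,r4:3,r5:Mul1
cycle 7: stall // r0:Add2,r1:-2,r2:4,r3:8,r4:3,r5:Mul1
cycle 8: CDB Add3=-4; issue SUB r2<-Add3 // r0:Add2,r1:-2,r2:Add3,r3:8,r4:3,r5:Mul1
cycle 9: CDB Add1=6; issue MUL r4<-Mul2 // r0:Add2,r1:-2,r2:Add3,r3:8,r4:Mul2,r5:Mul1
cycle 10: CDB Add2=5; issue ADD r1<-Add1 // r0:5,r1:Add1,r2:Add3,r3:8,r4:Mul2,r5:Mul1

STATUS = TAG Add3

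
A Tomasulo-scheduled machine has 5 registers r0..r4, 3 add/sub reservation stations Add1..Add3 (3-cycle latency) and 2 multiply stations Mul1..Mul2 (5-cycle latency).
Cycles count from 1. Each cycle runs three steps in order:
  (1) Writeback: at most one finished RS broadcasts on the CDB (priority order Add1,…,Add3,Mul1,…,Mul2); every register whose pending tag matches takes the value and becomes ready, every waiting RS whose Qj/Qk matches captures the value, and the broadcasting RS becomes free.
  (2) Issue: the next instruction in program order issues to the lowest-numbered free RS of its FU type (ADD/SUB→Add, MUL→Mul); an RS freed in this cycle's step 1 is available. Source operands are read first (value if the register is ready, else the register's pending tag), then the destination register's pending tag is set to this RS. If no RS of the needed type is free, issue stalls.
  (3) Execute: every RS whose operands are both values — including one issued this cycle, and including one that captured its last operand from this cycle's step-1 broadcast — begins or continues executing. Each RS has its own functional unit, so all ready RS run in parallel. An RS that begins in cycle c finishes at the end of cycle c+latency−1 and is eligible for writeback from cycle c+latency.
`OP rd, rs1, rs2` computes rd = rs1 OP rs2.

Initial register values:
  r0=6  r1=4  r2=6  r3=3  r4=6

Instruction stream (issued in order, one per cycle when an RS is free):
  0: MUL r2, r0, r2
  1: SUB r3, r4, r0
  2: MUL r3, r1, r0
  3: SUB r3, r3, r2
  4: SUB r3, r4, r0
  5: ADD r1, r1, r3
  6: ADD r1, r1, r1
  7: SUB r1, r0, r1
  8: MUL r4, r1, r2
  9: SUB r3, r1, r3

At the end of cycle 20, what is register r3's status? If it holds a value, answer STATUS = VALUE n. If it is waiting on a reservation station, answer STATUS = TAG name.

STATUS = VALUE -2

  c1: issue MUL r2<-Mul1  regs: r0:6,r1:4,r2:Mul1,r3:3,r4:6
  c2: issue SUB r3<-Add1  regs: r0:6,r1:4,r2:Mul1,r3:Add1,r4:6
  c3: issue MUL r3<-Mul2  regs: r0:6,r1:4,r2:Mul1,r3:Mul2,r4:6
  c4: issue SUB r3<-Add2  regs: r0:6,r1:4,r2:Mul1,r3:Add2,r4:6
  c5: CDB Add1=0; issue SUB r3<-Add1  regs: r0:6,r1:4,r2:Mul1,r3:Add1,r4:6
  c6: CDB Mul1=36; issue ADD r1<-Add3  regs: r0:6,r1:Add3,r2:36,r3:Add1,r4:6
  c7: stall  regs: r0:6,r1:Add3,r2:36,r3:Add1,r4:6
  c8: CDB Add1=0; issue ADD r1<-Add1  regs: r0:6,r1:Add1,r2:36,r3:0,r4:6
  c9: CDB Mul2=24; stall  regs: r0:6,r1:Add1,r2:36,r3:0,r4:6
  c10: stall  regs: r0:6,r1:Add1,r2:36,r3:0,r4:6
  c11: CDB Add3=4; issue SUB r1<-Add3  regs: r0:6,r1:Add3,r2:36,r3:0,r4:6
  c12: CDB Add2=-12; issue MUL r4<-Mul1  regs: r0:6,r1:Add3,r2:36,r3:0,r4:Mul1
  c13: issue SUB r3<-Add2  regs: r0:6,r1:Add3,r2:36,r3:Add2,r4:Mul1
  c14: CDB Add1=8  regs: r0:6,r1:Add3,r2:36,r3:Add2,r4:Mul1
  c15: -  regs: r0:6,r1:Add3,r2:36,r3:Add2,r4:Mul1
  c16: -  regs: r0:6,r1:Add3,r2:36,r3:Add2,r4:Mul1
  c17: CDB Add3=-2  regs: r0:6,r1:-2,r2:36,r3:Add2,r4:Mul1
  c18: -  regs: r0:6,r1:-2,r2:36,r3:Add2,r4:Mul1
  c19: -  regs: r0:6,r1:-2,r2:36,r3:Add2,r4:Mul1
  c20: CDB Add2=-2  regs: r0:6,r1:-2,r2:36,r3:-2,r4:Mul1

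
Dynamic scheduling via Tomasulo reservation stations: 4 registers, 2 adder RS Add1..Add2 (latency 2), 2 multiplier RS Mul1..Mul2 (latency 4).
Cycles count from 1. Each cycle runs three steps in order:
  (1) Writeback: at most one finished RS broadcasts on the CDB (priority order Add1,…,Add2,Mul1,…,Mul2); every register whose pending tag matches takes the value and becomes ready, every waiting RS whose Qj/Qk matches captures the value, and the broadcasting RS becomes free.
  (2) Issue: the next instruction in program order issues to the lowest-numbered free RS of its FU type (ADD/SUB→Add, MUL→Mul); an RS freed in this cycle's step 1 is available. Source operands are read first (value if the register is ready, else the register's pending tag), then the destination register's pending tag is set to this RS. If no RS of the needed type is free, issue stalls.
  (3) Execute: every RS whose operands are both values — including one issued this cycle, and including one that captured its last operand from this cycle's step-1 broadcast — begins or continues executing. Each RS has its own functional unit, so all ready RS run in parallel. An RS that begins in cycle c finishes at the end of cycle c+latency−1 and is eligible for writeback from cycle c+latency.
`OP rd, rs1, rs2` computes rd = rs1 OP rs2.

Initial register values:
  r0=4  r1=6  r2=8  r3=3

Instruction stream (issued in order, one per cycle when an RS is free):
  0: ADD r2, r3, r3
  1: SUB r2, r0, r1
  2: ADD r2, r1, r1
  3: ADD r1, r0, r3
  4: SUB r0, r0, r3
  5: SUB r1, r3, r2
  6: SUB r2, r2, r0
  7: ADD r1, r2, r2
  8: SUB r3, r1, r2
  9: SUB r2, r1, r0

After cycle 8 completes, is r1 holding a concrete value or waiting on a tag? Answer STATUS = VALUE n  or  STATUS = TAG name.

STATUS = TAG Add2

cycle 1: issue ADD r2<-Add1 // r0:4,r1:6,r2:Add1,r3:3
cycle 2: issue SUB r2<-Add2 // r0:4,r1:6,r2:Add2,r3:3
cycle 3: CDB Add1=6; issue ADD r2<-Add1 // r0:4,r1:6,r2:Add1,r3:3
cycle 4: CDB Add2=-2; issue ADD r1<-Add2 // r0:4,r1:Add2,r2:Add1,r3:3
cycle 5: CDB Add1=12; issue SUB r0<-Add1 // r0:Add1,r1:Add2,r2:12,r3:3
cycle 6: CDB Add2=7; issue SUB r1<-Add2 // r0:Add1,r1:Add2,r2:12,r3:3
cycle 7: CDB Add1=1; issue SUB r2<-Add1 // r0:1,r1:Add2,r2:Add1,r3:3
cycle 8: CDB Add2=-9; issue ADD r1<-Add2 // r0:1,r1:Add2,r2:Add1,r3:3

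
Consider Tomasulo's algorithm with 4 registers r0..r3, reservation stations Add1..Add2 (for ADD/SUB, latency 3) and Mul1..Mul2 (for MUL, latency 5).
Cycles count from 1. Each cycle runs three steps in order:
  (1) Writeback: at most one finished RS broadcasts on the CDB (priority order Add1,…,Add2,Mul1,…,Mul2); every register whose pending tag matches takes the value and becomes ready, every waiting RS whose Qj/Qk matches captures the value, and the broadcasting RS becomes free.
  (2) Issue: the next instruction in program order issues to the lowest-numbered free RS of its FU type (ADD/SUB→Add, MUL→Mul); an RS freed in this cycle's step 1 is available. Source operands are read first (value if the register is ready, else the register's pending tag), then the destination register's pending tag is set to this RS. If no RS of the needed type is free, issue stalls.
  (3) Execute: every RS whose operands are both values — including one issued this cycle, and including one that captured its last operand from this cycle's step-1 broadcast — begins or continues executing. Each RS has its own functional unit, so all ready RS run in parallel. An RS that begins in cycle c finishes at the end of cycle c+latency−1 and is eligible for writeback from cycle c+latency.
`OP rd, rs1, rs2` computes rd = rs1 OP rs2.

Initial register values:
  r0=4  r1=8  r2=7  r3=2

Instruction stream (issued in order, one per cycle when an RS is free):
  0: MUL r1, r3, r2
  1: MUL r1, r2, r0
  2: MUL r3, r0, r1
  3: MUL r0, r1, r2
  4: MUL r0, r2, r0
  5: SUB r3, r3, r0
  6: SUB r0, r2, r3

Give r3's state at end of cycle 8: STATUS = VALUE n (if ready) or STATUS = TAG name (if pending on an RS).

STATUS = TAG Mul1

c1: issue MUL r1<-Mul1 | r0:4,r1:Mul1,r2:7,r3:2
c2: issue MUL r1<-Mul2 | r0:4,r1:Mul2,r2:7,r3:2
c3: stall | r0:4,r1:Mul2,r2:7,r3:2
c4: stall | r0:4,r1:Mul2,r2:7,r3:2
c5: stall | r0:4,r1:Mul2,r2:7,r3:2
c6: CDB Mul1=14; issue MUL r3<-Mul1 | r0:4,r1:Mul2,r2:7,r3:Mul1
c7: CDB Mul2=28; issue MUL r0<-Mul2 | r0:Mul2,r1:28,r2:7,r3:Mul1
c8: stall | r0:Mul2,r1:28,r2:7,r3:Mul1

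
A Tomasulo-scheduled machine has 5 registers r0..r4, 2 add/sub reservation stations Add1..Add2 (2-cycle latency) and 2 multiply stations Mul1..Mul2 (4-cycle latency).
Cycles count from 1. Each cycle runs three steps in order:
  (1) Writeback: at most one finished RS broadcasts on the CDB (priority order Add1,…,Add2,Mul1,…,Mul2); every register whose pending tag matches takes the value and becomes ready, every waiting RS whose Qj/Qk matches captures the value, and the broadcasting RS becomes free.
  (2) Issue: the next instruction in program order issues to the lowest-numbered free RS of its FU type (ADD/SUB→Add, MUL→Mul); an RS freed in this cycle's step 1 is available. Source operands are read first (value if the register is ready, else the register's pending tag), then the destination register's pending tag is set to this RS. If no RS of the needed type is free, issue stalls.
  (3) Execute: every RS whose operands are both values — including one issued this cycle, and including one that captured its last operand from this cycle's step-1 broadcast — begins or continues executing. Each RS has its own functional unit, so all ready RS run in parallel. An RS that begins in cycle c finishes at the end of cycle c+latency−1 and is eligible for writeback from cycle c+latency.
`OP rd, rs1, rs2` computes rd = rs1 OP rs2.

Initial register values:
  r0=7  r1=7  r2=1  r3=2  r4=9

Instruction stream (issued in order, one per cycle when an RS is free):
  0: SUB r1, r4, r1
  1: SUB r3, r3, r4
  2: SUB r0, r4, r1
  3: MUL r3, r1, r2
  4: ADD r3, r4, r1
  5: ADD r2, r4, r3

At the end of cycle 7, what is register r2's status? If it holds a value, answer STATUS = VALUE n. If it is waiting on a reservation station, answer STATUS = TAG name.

cycle 1: issue SUB r1<-Add1 // r0:7,r1:Add1,r2:1,r3:2,r4:9
cycle 2: issue SUB r3<-Add2 // r0:7,r1:Add1,r2:1,r3:Add2,r4:9
cycle 3: CDB Add1=2; issue SUB r0<-Add1 // r0:Add1,r1:2,r2:1,r3:Add2,r4:9
cycle 4: CDB Add2=-7; issue MUL r3<-Mul1 // r0:Add1,r1:2,r2:1,r3:Mul1,r4:9
cycle 5: CDB Add1=7; issue ADD r3<-Add1 // r0:7,r1:2,r2:1,r3:Add1,r4:9
cycle 6: issue ADD r2<-Add2 // r0:7,r1:2,r2:Add2,r3:Add1,r4:9
cycle 7: CDB Add1=11 // r0:7,r1:2,r2:Add2,r3:11,r4:9

STATUS = TAG Add2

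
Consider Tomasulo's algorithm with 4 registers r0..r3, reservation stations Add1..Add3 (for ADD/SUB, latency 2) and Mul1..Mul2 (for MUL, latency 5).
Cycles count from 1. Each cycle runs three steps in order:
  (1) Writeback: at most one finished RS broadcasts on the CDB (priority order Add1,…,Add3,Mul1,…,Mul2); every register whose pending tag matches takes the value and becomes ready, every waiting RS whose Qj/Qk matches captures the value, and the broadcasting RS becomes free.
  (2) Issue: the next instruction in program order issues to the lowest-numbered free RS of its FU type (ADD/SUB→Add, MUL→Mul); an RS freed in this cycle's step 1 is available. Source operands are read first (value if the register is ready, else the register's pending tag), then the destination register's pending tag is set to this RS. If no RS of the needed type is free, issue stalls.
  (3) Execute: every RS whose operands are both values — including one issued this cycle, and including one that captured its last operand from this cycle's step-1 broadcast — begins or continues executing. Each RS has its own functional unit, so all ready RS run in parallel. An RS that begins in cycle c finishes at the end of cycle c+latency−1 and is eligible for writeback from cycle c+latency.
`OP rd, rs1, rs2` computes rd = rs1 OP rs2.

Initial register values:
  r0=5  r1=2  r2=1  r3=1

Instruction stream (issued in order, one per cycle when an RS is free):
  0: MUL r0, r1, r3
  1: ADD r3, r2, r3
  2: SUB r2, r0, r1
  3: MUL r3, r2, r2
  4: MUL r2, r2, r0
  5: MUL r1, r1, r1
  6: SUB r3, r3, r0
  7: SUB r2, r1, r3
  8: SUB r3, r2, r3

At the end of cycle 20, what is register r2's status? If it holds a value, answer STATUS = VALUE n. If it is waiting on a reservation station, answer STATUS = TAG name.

cycle 1: issue MUL r0<-Mul1 // r0:Mul1,r1:2,r2:1,r3:1
cycle 2: issue ADD r3<-Add1 // r0:Mul1,r1:2,r2:1,r3:Add1
cycle 3: issue SUB r2<-Add2 // r0:Mul1,r1:2,r2:Add2,r3:Add1
cycle 4: CDB Add1=2; issue MUL r3<-Mul2 // r0:Mul1,r1:2,r2:Add2,r3:Mul2
cycle 5: stall // r0:Mul1,r1:2,r2:Add2,r3:Mul2
cycle 6: CDB Mul1=2; issue MUL r2<-Mul1 // r0:2,r1:2,r2:Mul1,r3:Mul2
cycle 7: stall // r0:2,r1:2,r2:Mul1,r3:Mul2
cycle 8: CDB Add2=0; stall // r0:2,r1:2,r2:Mul1,r3:Mul2
cycle 9: stall // r0:2,r1:2,r2:Mul1,r3:Mul2
cycle 10: stall // r0:2,r1:2,r2:Mul1,r3:Mul2
cycle 11: stall // r0:2,r1:2,r2:Mul1,r3:Mul2
cycle 12: stall // r0:2,r1:2,r2:Mul1,r3:Mul2
cycle 13: CDB Mul1=0; issue MUL r1<-Mul1 // r0:2,r1:Mul1,r2:0,r3:Mul2
cycle 14: CDB Mul2=0; issue SUB r3<-Add1 // r0:2,r1:Mul1,r2:0,r3:Add1
cycle 15: issue SUB r2<-Add2 // r0:2,r1:Mul1,r2:Add2,r3:Add1
cycle 16: CDB Add1=-2; issue SUB r3<-Add1 // r0:2,r1:Mul1,r2:Add2,r3:Add1
cycle 17: - // r0:2,r1:Mul1,r2:Add2,r3:Add1
cycle 18: CDB Mul1=4 // r0:2,r1:4,r2:Add2,r3:Add1
cycle 19: - // r0:2,r1:4,r2:Add2,r3:Add1
cycle 20: CDB Add2=6 // r0:2,r1:4,r2:6,r3:Add1

STATUS = VALUE 6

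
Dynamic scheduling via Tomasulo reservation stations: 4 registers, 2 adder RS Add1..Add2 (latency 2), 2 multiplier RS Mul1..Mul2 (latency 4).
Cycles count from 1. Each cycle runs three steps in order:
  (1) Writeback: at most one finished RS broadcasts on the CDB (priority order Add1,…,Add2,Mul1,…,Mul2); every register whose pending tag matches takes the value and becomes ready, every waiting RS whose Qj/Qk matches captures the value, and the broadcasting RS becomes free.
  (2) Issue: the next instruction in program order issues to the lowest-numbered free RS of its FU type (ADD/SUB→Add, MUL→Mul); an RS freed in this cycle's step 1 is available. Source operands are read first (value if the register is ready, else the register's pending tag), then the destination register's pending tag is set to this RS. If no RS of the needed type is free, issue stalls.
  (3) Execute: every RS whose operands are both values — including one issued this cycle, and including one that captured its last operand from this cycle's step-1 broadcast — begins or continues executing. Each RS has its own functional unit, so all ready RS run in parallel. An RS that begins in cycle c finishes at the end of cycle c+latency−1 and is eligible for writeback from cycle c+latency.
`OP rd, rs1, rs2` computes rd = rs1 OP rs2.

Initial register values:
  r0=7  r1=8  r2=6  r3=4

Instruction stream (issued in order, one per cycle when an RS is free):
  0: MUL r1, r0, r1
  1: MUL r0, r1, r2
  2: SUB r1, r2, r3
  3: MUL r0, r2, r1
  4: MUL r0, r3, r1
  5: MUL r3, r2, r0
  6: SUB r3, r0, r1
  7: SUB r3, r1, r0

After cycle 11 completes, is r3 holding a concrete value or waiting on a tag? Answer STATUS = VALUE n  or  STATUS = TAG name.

c1: issue MUL r1<-Mul1 | r0:7,r1:Mul1,r2:6,r3:4
c2: issue MUL r0<-Mul2 | r0:Mul2,r1:Mul1,r2:6,r3:4
c3: issue SUB r1<-Add1 | r0:Mul2,r1:Add1,r2:6,r3:4
c4: stall | r0:Mul2,r1:Add1,r2:6,r3:4
c5: CDB Add1=2; stall | r0:Mul2,r1:2,r2:6,r3:4
c6: CDB Mul1=56; issue MUL r0<-Mul1 | r0:Mul1,r1:2,r2:6,r3:4
c7: stall | r0:Mul1,r1:2,r2:6,r3:4
c8: stall | r0:Mul1,r1:2,r2:6,r3:4
c9: stall | r0:Mul1,r1:2,r2:6,r3:4
c10: CDB Mul1=12; issue MUL r0<-Mul1 | r0:Mul1,r1:2,r2:6,r3:4
c11: CDB Mul2=336; issue MUL r3<-Mul2 | r0:Mul1,r1:2,r2:6,r3:Mul2

STATUS = TAG Mul2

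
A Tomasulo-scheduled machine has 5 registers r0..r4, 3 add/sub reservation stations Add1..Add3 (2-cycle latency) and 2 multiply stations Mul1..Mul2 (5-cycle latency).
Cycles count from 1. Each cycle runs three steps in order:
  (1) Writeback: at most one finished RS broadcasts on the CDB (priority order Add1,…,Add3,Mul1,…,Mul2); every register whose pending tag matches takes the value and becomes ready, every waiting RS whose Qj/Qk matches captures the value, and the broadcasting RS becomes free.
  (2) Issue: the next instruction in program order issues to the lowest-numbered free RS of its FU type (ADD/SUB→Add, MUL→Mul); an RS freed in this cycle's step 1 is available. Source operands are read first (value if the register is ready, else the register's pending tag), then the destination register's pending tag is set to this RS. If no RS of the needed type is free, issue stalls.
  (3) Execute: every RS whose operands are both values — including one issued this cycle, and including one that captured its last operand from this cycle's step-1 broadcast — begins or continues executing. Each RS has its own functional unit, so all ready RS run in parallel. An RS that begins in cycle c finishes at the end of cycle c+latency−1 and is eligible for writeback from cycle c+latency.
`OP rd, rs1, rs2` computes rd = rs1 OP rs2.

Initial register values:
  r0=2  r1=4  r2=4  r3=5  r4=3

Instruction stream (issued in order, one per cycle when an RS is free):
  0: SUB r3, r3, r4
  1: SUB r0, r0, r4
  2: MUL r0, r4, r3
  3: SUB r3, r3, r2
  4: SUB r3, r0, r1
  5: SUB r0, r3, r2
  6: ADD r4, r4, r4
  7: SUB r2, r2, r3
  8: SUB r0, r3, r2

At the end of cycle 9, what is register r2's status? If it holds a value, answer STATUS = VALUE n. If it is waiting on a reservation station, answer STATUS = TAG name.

STATUS = TAG Add3

cycle 1: issue SUB r3<-Add1 // r0:2,r1:4,r2:4,r3:Add1,r4:3
cycle 2: issue SUB r0<-Add2 // r0:Add2,r1:4,r2:4,r3:Add1,r4:3
cycle 3: CDB Add1=2; issue MUL r0<-Mul1 // r0:Mul1,r1:4,r2:4,r3:2,r4:3
cycle 4: CDB Add2=-1; issue SUB r3<-Add1 // r0:Mul1,r1:4,r2:4,r3:Add1,r4:3
cycle 5: issue SUB r3<-Add2 // r0:Mul1,r1:4,r2:4,r3:Add2,r4:3
cycle 6: CDB Add1=-2; issue SUB r0<-Add1 // r0:Add1,r1:4,r2:4,r3:Add2,r4:3
cycle 7: issue ADD r4<-Add3 // r0:Add1,r1:4,r2:4,r3:Add2,r4:Add3
cycle 8: CDB Mul1=6; stall // r0:Add1,r1:4,r2:4,r3:Add2,r4:Add3
cycle 9: CDB Add3=6; issue SUB r2<-Add3 // r0:Add1,r1:4,r2:Add3,r3:Add2,r4:6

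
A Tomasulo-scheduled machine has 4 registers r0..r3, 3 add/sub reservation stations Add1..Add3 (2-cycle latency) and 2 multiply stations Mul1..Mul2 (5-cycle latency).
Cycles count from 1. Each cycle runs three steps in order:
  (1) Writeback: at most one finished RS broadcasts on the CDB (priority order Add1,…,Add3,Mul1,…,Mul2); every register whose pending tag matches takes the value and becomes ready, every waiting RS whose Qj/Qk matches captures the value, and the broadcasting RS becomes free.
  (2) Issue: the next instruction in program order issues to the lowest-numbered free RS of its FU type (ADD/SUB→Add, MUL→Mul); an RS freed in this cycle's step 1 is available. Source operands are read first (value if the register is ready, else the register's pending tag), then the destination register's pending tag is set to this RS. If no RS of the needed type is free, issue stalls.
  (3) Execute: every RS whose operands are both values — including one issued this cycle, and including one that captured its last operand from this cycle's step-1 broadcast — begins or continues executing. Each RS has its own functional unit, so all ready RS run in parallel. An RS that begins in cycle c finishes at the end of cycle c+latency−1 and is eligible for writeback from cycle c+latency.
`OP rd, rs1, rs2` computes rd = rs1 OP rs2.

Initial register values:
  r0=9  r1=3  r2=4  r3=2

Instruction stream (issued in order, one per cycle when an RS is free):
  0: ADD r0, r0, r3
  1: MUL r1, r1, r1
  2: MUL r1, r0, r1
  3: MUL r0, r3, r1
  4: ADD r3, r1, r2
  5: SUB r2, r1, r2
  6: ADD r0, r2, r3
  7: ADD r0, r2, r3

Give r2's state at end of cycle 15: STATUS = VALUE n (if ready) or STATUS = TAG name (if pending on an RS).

c1: issue ADD r0<-Add1 | r0:Add1,r1:3,r2:4,r3:2
c2: issue MUL r1<-Mul1 | r0:Add1,r1:Mul1,r2:4,r3:2
c3: CDB Add1=11; issue MUL r1<-Mul2 | r0:11,r1:Mul2,r2:4,r3:2
c4: stall | r0:11,r1:Mul2,r2:4,r3:2
c5: stall | r0:11,r1:Mul2,r2:4,r3:2
c6: stall | r0:11,r1:Mul2,r2:4,r3:2
c7: CDB Mul1=9; issue MUL r0<-Mul1 | r0:Mul1,r1:Mul2,r2:4,r3:2
c8: issue ADD r3<-Add1 | r0:Mul1,r1:Mul2,r2:4,r3:Add1
c9: issue SUB r2<-Add2 | r0:Mul1,r1:Mul2,r2:Add2,r3:Add1
c10: issue ADD r0<-Add3 | r0:Add3,r1:Mul2,r2:Add2,r3:Add1
c11: stall | r0:Add3,r1:Mul2,r2:Add2,r3:Add1
c12: CDB Mul2=99; stall | r0:Add3,r1:99,r2:Add2,r3:Add1
c13: stall | r0:Add3,r1:99,r2:Add2,r3:Add1
c14: CDB Add1=103; issue ADD r0<-Add1 | r0:Add1,r1:99,r2:Add2,r3:103
c15: CDB Add2=95 | r0:Add1,r1:99,r2:95,r3:103

STATUS = VALUE 95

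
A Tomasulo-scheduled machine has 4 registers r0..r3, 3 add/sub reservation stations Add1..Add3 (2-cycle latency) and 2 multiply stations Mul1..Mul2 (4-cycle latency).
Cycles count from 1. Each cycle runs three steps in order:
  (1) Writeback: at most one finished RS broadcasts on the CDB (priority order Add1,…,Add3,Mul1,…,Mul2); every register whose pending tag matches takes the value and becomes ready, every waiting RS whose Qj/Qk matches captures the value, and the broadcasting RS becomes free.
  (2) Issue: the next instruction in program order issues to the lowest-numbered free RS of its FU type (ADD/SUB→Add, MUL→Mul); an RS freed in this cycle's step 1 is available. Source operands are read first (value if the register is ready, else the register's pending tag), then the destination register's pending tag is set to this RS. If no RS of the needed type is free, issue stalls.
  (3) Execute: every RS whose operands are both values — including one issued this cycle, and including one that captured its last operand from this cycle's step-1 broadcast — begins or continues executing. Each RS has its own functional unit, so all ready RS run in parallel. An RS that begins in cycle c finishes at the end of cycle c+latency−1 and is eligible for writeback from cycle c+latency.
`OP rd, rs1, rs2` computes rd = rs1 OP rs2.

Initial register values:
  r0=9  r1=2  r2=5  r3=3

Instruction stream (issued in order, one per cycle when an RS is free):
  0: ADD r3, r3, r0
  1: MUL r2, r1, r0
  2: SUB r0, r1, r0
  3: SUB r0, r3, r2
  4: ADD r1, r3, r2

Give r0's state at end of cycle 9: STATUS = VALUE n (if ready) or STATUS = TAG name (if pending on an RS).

STATUS = VALUE -6

cycle 1: issue ADD r3<-Add1 // r0:9,r1:2,r2:5,r3:Add1
cycle 2: issue MUL r2<-Mul1 // r0:9,r1:2,r2:Mul1,r3:Add1
cycle 3: CDB Add1=12; issue SUB r0<-Add1 // r0:Add1,r1:2,r2:Mul1,r3:12
cycle 4: issue SUB r0<-Add2 // r0:Add2,r1:2,r2:Mul1,r3:12
cycle 5: CDB Add1=-7; issue ADD r1<-Add1 // r0:Add2,r1:Add1,r2:Mul1,r3:12
cycle 6: CDB Mul1=18 // r0:Add2,r1:Add1,r2:18,r3:12
cycle 7: - // r0:Add2,r1:Add1,r2:18,r3:12
cycle 8: CDB Add1=30 // r0:Add2,r1:30,r2:18,r3:12
cycle 9: CDB Add2=-6 // r0:-6,r1:30,r2:18,r3:12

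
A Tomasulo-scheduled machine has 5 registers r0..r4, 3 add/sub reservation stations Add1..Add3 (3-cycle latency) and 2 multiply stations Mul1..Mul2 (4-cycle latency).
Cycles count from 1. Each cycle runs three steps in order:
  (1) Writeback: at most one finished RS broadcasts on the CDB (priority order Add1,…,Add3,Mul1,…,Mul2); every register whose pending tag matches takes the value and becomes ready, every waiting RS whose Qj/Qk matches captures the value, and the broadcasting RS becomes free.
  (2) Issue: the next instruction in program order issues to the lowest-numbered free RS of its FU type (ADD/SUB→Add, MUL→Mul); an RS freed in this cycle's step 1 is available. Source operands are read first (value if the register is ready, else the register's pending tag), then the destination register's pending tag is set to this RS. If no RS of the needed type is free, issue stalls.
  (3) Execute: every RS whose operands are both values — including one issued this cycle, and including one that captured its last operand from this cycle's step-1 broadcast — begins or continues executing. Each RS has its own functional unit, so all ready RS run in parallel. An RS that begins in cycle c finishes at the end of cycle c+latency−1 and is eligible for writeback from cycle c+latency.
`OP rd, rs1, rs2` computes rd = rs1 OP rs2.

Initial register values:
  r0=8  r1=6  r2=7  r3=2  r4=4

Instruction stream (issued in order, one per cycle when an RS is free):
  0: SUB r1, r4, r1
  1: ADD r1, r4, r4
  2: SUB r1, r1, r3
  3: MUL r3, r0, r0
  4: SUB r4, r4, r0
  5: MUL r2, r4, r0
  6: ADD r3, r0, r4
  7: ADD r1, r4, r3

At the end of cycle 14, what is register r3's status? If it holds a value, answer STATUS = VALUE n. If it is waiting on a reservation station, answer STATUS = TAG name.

STATUS = VALUE 4

c1: issue SUB r1<-Add1 | r0:8,r1:Add1,r2:7,r3:2,r4:4
c2: issue ADD r1<-Add2 | r0:8,r1:Add2,r2:7,r3:2,r4:4
c3: issue SUB r1<-Add3 | r0:8,r1:Add3,r2:7,r3:2,r4:4
c4: CDB Add1=-2; issue MUL r3<-Mul1 | r0:8,r1:Add3,r2:7,r3:Mul1,r4:4
c5: CDB Add2=8; issue SUB r4<-Add1 | r0:8,r1:Add3,r2:7,r3:Mul1,r4:Add1
c6: issue MUL r2<-Mul2 | r0:8,r1:Add3,r2:Mul2,r3:Mul1,r4:Add1
c7: issue ADD r3<-Add2 | r0:8,r1:Add3,r2:Mul2,r3:Add2,r4:Add1
c8: CDB Add1=-4; issue ADD r1<-Add1 | r0:8,r1:Add1,r2:Mul2,r3:Add2,r4:-4
c9: CDB Add3=6 | r0:8,r1:Add1,r2:Mul2,r3:Add2,r4:-4
c10: CDB Mul1=64 | r0:8,r1:Add1,r2:Mul2,r3:Add2,r4:-4
c11: CDB Add2=4 | r0:8,r1:Add1,r2:Mul2,r3:4,r4:-4
c12: CDB Mul2=-32 | r0:8,r1:Add1,r2:-32,r3:4,r4:-4
c13: - | r0:8,r1:Add1,r2:-32,r3:4,r4:-4
c14: CDB Add1=0 | r0:8,r1:0,r2:-32,r3:4,r4:-4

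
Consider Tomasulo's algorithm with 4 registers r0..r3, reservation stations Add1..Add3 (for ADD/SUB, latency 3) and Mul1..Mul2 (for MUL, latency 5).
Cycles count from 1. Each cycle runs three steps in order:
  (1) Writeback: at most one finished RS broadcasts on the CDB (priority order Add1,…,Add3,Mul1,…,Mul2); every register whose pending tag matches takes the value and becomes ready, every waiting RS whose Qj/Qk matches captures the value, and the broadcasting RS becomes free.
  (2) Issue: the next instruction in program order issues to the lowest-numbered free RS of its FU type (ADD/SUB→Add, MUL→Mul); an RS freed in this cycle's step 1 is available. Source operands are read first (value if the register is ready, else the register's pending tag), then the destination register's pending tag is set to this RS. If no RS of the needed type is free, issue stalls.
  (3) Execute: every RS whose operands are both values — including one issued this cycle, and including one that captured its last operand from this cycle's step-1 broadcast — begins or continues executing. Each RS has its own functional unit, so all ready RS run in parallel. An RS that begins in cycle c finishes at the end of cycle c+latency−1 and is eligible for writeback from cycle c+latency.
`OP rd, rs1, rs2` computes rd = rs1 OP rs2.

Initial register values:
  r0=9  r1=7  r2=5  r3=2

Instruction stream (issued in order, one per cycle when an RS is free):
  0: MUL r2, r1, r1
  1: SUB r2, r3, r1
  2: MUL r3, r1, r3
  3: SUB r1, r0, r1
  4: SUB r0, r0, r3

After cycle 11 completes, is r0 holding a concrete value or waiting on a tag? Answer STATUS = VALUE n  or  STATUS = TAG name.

  c1: issue MUL r2<-Mul1  regs: r0:9,r1:7,r2:Mul1,r3:2
  c2: issue SUB r2<-Add1  regs: r0:9,r1:7,r2:Add1,r3:2
  c3: issue MUL r3<-Mul2  regs: r0:9,r1:7,r2:Add1,r3:Mul2
  c4: issue SUB r1<-Add2  regs: r0:9,r1:Add2,r2:Add1,r3:Mul2
  c5: CDB Add1=-5; issue SUB r0<-Add1  regs: r0:Add1,r1:Add2,r2:-5,r3:Mul2
  c6: CDB Mul1=49  regs: r0:Add1,r1:Add2,r2:-5,r3:Mul2
  c7: CDB Add2=2  regs: r0:Add1,r1:2,r2:-5,r3:Mul2
  c8: CDB Mul2=14  regs: r0:Add1,r1:2,r2:-5,r3:14
  c9: -  regs: r0:Add1,r1:2,r2:-5,r3:14
  c10: -  regs: r0:Add1,r1:2,r2:-5,r3:14
  c11: CDB Add1=-5  regs: r0:-5,r1:2,r2:-5,r3:14

STATUS = VALUE -5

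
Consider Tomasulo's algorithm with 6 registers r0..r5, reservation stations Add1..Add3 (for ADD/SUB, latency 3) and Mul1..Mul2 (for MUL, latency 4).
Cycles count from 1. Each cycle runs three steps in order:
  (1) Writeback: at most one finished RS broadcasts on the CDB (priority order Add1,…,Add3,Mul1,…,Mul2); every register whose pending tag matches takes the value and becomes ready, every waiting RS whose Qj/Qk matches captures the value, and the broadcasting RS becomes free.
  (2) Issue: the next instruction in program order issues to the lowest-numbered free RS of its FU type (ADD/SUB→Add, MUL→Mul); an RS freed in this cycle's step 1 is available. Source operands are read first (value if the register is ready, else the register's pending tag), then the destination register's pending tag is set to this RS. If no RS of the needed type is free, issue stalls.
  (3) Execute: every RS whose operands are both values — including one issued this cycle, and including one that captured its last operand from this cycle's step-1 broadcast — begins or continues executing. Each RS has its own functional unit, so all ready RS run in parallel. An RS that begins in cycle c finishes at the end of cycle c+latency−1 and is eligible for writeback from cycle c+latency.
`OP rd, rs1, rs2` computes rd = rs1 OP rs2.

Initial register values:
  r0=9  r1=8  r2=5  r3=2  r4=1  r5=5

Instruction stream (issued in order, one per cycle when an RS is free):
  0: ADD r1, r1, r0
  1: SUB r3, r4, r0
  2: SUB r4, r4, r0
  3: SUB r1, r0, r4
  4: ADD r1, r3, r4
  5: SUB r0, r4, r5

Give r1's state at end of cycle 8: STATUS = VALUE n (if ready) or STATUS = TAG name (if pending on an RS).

c1: issue ADD r1<-Add1 | r0:9,r1:Add1,r2:5,r3:2,r4:1,r5:5
c2: issue SUB r3<-Add2 | r0:9,r1:Add1,r2:5,r3:Add2,r4:1,r5:5
c3: issue SUB r4<-Add3 | r0:9,r1:Add1,r2:5,r3:Add2,r4:Add3,r5:5
c4: CDB Add1=17; issue SUB r1<-Add1 | r0:9,r1:Add1,r2:5,r3:Add2,r4:Add3,r5:5
c5: CDB Add2=-8; issue ADD r1<-Add2 | r0:9,r1:Add2,r2:5,r3:-8,r4:Add3,r5:5
c6: CDB Add3=-8; issue SUB r0<-Add3 | r0:Add3,r1:Add2,r2:5,r3:-8,r4:-8,r5:5
c7: - | r0:Add3,r1:Add2,r2:5,r3:-8,r4:-8,r5:5
c8: - | r0:Add3,r1:Add2,r2:5,r3:-8,r4:-8,r5:5

STATUS = TAG Add2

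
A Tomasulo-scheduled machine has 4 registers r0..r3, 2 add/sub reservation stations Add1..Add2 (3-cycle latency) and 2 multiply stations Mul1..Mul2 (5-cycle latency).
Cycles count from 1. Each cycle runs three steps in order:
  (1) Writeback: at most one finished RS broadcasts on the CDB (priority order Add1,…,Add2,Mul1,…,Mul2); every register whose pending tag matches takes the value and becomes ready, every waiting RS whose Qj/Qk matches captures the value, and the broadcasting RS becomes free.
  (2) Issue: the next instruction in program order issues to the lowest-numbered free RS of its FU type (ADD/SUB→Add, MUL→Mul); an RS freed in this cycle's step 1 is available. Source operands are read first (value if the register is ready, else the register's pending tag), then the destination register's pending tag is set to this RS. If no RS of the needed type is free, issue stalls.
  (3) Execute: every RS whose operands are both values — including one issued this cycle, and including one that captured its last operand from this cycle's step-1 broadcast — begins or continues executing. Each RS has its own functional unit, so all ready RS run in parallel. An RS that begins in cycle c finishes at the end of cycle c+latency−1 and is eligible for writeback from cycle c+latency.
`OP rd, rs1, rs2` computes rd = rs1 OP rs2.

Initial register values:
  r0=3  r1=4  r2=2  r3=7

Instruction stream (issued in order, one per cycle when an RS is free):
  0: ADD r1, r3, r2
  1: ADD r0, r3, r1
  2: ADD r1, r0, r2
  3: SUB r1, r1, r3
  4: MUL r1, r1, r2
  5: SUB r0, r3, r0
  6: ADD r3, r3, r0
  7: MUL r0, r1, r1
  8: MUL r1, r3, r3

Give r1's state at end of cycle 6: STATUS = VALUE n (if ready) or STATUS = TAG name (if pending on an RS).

STATUS = TAG Add1

c1: issue ADD r1<-Add1 | r0:3,r1:Add1,r2:2,r3:7
c2: issue ADD r0<-Add2 | r0:Add2,r1:Add1,r2:2,r3:7
c3: stall | r0:Add2,r1:Add1,r2:2,r3:7
c4: CDB Add1=9; issue ADD r1<-Add1 | r0:Add2,r1:Add1,r2:2,r3:7
c5: stall | r0:Add2,r1:Add1,r2:2,r3:7
c6: stall | r0:Add2,r1:Add1,r2:2,r3:7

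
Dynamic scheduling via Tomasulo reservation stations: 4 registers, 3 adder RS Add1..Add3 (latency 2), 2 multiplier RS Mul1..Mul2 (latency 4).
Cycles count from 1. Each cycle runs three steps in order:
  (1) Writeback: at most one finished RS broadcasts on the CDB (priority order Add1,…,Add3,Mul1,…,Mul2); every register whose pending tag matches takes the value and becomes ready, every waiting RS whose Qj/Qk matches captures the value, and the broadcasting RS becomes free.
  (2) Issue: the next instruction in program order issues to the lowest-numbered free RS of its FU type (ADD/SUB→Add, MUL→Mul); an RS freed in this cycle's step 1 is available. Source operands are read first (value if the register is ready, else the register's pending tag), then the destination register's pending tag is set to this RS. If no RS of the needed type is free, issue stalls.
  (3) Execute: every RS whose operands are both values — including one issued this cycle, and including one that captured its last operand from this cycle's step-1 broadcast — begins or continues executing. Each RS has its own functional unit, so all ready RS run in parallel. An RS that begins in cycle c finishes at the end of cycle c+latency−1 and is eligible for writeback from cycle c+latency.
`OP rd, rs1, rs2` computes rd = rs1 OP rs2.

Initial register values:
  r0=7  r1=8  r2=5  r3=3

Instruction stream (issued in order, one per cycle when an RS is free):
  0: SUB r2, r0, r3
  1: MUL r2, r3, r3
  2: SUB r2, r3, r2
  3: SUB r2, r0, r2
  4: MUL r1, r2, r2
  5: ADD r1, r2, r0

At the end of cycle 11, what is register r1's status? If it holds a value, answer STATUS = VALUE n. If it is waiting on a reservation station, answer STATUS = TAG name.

STATUS = TAG Add3

  c1: issue SUB r2<-Add1  regs: r0:7,r1:8,r2:Add1,r3:3
  c2: issue MUL r2<-Mul1  regs: r0:7,r1:8,r2:Mul1,r3:3
  c3: CDB Add1=4; issue SUB r2<-Add1  regs: r0:7,r1:8,r2:Add1,r3:3
  c4: issue SUB r2<-Add2  regs: r0:7,r1:8,r2:Add2,r3:3
  c5: issue MUL r1<-Mul2  regs: r0:7,r1:Mul2,r2:Add2,r3:3
  c6: CDB Mul1=9; issue ADD r1<-Add3  regs: r0:7,r1:Add3,r2:Add2,r3:3
  c7: -  regs: r0:7,r1:Add3,r2:Add2,r3:3
  c8: CDB Add1=-6  regs: r0:7,r1:Add3,r2:Add2,r3:3
  c9: -  regs: r0:7,r1:Add3,r2:Add2,r3:3
  c10: CDB Add2=13  regs: r0:7,r1:Add3,r2:13,r3:3
  c11: -  regs: r0:7,r1:Add3,r2:13,r3:3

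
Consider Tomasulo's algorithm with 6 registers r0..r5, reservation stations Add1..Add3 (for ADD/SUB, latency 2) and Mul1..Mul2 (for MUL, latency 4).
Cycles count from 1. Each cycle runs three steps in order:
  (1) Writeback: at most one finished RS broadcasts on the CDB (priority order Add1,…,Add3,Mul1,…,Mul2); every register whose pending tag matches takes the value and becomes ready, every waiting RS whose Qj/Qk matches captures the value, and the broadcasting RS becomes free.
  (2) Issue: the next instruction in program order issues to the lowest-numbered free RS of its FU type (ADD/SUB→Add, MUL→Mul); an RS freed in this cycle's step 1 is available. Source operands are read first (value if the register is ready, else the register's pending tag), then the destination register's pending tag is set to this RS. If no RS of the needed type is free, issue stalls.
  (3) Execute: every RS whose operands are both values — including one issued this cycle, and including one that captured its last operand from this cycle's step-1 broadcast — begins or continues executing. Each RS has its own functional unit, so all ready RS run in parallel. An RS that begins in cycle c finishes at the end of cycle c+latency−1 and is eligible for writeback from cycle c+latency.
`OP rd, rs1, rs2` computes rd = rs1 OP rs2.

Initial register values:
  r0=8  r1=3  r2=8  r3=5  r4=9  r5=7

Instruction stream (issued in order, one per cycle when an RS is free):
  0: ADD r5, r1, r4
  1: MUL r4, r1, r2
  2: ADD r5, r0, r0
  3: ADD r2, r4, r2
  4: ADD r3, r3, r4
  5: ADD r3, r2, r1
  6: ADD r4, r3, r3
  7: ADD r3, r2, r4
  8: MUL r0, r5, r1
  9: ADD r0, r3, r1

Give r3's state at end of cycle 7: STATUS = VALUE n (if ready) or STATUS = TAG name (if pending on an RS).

c1: issue ADD r5<-Add1 | r0:8,r1:3,r2:8,r3:5,r4:9,r5:Add1
c2: issue MUL r4<-Mul1 | r0:8,r1:3,r2:8,r3:5,r4:Mul1,r5:Add1
c3: CDB Add1=12; issue ADD r5<-Add1 | r0:8,r1:3,r2:8,r3:5,r4:Mul1,r5:Add1
c4: issue ADD r2<-Add2 | r0:8,r1:3,r2:Add2,r3:5,r4:Mul1,r5:Add1
c5: CDB Add1=16; issue ADD r3<-Add1 | r0:8,r1:3,r2:Add2,r3:Add1,r4:Mul1,r5:16
c6: CDB Mul1=24; issue ADD r3<-Add3 | r0:8,r1:3,r2:Add2,r3:Add3,r4:24,r5:16
c7: stall | r0:8,r1:3,r2:Add2,r3:Add3,r4:24,r5:16

STATUS = TAG Add3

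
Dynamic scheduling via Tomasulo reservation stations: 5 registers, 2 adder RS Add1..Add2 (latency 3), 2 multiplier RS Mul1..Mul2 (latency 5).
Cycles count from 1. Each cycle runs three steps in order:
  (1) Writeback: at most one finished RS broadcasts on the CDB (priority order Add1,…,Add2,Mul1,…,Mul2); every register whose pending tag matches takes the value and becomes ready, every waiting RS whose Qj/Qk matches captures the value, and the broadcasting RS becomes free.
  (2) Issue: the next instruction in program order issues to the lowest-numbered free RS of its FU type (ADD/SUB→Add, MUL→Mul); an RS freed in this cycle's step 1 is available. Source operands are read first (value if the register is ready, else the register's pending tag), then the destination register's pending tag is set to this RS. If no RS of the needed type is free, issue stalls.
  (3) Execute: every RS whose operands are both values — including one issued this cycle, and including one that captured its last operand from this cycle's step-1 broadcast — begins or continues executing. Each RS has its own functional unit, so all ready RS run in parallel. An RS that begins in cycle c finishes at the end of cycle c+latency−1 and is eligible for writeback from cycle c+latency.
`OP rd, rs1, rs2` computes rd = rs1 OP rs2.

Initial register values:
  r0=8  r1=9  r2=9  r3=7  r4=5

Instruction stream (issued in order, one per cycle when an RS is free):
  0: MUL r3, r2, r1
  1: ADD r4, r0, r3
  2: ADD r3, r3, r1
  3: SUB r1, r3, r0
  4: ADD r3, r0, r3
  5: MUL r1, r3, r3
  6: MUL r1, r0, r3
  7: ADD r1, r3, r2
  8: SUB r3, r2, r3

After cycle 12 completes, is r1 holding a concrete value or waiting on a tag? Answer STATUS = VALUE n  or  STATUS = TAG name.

STATUS = TAG Mul2

  c1: issue MUL r3<-Mul1  regs: r0:8,r1:9,r2:9,r3:Mul1,r4:5
  c2: issue ADD r4<-Add1  regs: r0:8,r1:9,r2:9,r3:Mul1,r4:Add1
  c3: issue ADD r3<-Add2  regs: r0:8,r1:9,r2:9,r3:Add2,r4:Add1
  c4: stall  regs: r0:8,r1:9,r2:9,r3:Add2,r4:Add1
  c5: stall  regs: r0:8,r1:9,r2:9,r3:Add2,r4:Add1
  c6: CDB Mul1=81; stall  regs: r0:8,r1:9,r2:9,r3:Add2,r4:Add1
  c7: stall  regs: r0:8,r1:9,r2:9,r3:Add2,r4:Add1
  c8: stall  regs: r0:8,r1:9,r2:9,r3:Add2,r4:Add1
  c9: CDB Add1=89; issue SUB r1<-Add1  regs: r0:8,r1:Add1,r2:9,r3:Add2,r4:89
  c10: CDB Add2=90; issue ADD r3<-Add2  regs: r0:8,r1:Add1,r2:9,r3:Add2,r4:89
  c11: issue MUL r1<-Mul1  regs: r0:8,r1:Mul1,r2:9,r3:Add2,r4:89
  c12: issue MUL r1<-Mul2  regs: r0:8,r1:Mul2,r2:9,r3:Add2,r4:89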